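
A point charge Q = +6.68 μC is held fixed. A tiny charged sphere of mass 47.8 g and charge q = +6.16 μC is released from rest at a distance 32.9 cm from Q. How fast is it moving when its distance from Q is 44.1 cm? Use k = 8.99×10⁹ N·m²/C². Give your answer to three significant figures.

3.46 m/s

Only the electrostatic force acts, so mechanical energy is conserved: ½mv² = U₁ − U₂ = kQq(1/r₁ − 1/r₂).
U₁ − U₂ = (8.99×10⁹ N·m²/C²)(6.68×10⁻⁶ C)(6.16×10⁻⁶ C)(1/0.329 − 1/0.441) = 0.286 J.
v = √(2·0.286/0.0478) = 3.46 m/s.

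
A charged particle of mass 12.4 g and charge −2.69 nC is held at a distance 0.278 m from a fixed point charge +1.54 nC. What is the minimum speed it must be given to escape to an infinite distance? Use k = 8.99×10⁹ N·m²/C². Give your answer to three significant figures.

To just escape, total mechanical energy must reach zero at infinity: ½mv²_min + U = 0, so ½mv²_min = −U = |kQq|/r.
|U| = |kQq|/r = (8.99×10⁹ N·m²/C²)(1.54×10⁻⁹)(2.69×10⁻⁹)/(0.278) = 1.34×10⁻⁷ J.
v_min = √(2|U|/m) = √(2·1.34×10⁻⁷/0.0124) = 4.65×10⁻³ m/s.

4.65×10⁻³ m/s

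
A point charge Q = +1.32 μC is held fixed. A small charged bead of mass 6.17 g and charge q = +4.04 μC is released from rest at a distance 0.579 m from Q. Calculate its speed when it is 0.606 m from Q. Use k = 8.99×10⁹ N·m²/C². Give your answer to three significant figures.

Only the electrostatic force acts, so mechanical energy is conserved: ½mv² = U₁ − U₂ = kQq(1/r₁ − 1/r₂).
U₁ − U₂ = (8.99×10⁹ N·m²/C²)(1.32×10⁻⁶ C)(4.04×10⁻⁶ C)(1/0.579 − 1/0.606) = 3.69×10⁻³ J.
v = √(2·3.69×10⁻³/6.17×10⁻³) = 1.09 m/s.

1.09 m/s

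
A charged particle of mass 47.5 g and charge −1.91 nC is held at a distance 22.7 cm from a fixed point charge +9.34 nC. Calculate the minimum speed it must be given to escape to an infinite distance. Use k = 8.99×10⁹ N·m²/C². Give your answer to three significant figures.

5.45×10⁻³ m/s

To just escape, total mechanical energy must reach zero at infinity: ½mv²_min + U = 0, so ½mv²_min = −U = |kQq|/r.
|U| = |kQq|/r = (8.99×10⁹ N·m²/C²)(9.34×10⁻⁹)(1.91×10⁻⁹)/(0.227) = 7.07×10⁻⁷ J.
v_min = √(2|U|/m) = √(2·7.07×10⁻⁷/0.0475) = 5.45×10⁻³ m/s.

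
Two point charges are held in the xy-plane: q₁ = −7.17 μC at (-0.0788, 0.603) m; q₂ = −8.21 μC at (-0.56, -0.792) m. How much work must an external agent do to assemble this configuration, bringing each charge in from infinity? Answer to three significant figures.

The work to assemble the configuration equals its total potential energy, U = Σ kqᵢqⱼ/rᵢⱼ over all pairs.
Pair separations: r₁₂ = 1.48 m.
U = (0.359) = 0.359 J.

0.359 J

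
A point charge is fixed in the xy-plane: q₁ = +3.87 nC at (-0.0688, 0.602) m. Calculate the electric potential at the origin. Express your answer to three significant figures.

Electric potential is a scalar, so the contributions from each charge add algebraically: V = Σ kqᵢ/rᵢ.
Distances from the field point to each charge: r₁ = 0.606 m.
V = k[(3.87×10⁻⁹)/(0.606)] = 57.4 V.

57.4 V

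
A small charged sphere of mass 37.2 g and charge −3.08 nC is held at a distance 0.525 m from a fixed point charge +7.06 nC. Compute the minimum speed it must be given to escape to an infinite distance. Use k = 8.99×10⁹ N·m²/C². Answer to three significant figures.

4.47×10⁻³ m/s

To just escape, total mechanical energy must reach zero at infinity: ½mv²_min + U = 0, so ½mv²_min = −U = |kQq|/r.
|U| = |kQq|/r = (8.99×10⁹ N·m²/C²)(7.06×10⁻⁹)(3.08×10⁻⁹)/(0.525) = 3.72×10⁻⁷ J.
v_min = √(2|U|/m) = √(2·3.72×10⁻⁷/0.0372) = 4.47×10⁻³ m/s.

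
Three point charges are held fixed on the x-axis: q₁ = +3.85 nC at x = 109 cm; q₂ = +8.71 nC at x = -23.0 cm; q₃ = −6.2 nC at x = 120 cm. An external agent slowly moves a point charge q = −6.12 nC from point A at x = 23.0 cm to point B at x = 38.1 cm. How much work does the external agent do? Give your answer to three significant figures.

For quasistatic motion the external work equals the change in potential energy: W_ext = qΔV = q(V_B − V_A).
At A: distances to the source charges are 0.860 m, 0.460 m, 0.970 m; V_A = Σ kqᵢ/rᵢ = 153 V.
At B: distances to the source charges are 0.709 m, 0.611 m, 0.819 m; V_B = Σ kqᵢ/rᵢ = 109 V.
ΔV = V_B − V_A = -44.1 V.
W_ext = qΔV = (-6.12×10⁻⁹ C)(-44.1 V) = 2.70×10⁻⁷ J.

2.70×10⁻⁷ J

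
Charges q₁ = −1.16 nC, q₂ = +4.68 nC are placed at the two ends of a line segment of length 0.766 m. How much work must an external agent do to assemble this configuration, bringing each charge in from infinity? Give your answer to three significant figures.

-6.37×10⁻⁸ J

The work to assemble the configuration equals its total potential energy, U = Σ kqᵢqⱼ/rᵢⱼ over all pairs.
The separation is r = 0.766 m.
U = (-6.37×10⁻⁸) = -6.37×10⁻⁸ J.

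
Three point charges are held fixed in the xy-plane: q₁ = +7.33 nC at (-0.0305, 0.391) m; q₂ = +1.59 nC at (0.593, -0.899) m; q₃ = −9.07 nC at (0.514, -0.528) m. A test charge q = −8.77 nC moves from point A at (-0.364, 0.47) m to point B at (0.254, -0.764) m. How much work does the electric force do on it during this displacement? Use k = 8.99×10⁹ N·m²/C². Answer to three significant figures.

The work done by the electric force is W_field = −ΔU = −q(V_B − V_A) = q(V_A − V_B).
At A: distances to the source charges are 0.343 m, 1.67 m, 1.33 m; V_A = Σ kqᵢ/rᵢ = 139 V.
At B: distances to the source charges are 1.19 m, 0.365 m, 0.351 m; V_B = Σ kqᵢ/rᵢ = -138 V.
ΔV = V_B − V_A = -277 V.
W_field = −qΔV = −(-8.77×10⁻⁹ C)(-277 V) = -2.43×10⁻⁶ J.

-2.43×10⁻⁶ J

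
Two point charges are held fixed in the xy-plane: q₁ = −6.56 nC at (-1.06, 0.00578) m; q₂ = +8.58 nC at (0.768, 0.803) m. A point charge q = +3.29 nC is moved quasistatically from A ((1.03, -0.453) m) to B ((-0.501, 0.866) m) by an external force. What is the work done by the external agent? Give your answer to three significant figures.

-9.65×10⁻⁸ J

For quasistatic motion the external work equals the change in potential energy: W_ext = qΔV = q(V_B − V_A).
At A: distances to the source charges are 2.14 m, 1.28 m; V_A = Σ kqᵢ/rᵢ = 32.6 V.
At B: distances to the source charges are 1.03 m, 1.27 m; V_B = Σ kqᵢ/rᵢ = 3.22 V.
ΔV = V_B − V_A = -29.3 V.
W_ext = qΔV = (3.29×10⁻⁹ C)(-29.3 V) = -9.65×10⁻⁸ J.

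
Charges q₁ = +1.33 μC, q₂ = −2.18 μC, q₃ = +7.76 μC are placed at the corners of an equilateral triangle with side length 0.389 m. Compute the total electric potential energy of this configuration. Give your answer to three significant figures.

-0.219 J

The work to assemble the configuration equals its total potential energy, U = Σ kqᵢqⱼ/rᵢⱼ over all pairs.
All three pair separations equal the side length, 0.389 m.
U = (-0.0670) + (0.239) + (-0.391) = -0.219 J.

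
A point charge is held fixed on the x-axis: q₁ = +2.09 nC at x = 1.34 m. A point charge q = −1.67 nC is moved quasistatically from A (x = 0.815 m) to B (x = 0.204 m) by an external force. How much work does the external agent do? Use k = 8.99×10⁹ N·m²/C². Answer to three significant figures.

3.21×10⁻⁸ J

For quasistatic motion the external work equals the change in potential energy: W_ext = qΔV = q(V_B − V_A).
At A: distance to the source charge is 0.525 m; V_A = kq₁/r = 35.8 V.
At B: distance to the source charge is 1.14 m; V_B = kq₁/r = 16.5 V.
ΔV = V_B − V_A = -19.2 V.
W_ext = qΔV = (-1.67×10⁻⁹ C)(-19.2 V) = 3.21×10⁻⁸ J.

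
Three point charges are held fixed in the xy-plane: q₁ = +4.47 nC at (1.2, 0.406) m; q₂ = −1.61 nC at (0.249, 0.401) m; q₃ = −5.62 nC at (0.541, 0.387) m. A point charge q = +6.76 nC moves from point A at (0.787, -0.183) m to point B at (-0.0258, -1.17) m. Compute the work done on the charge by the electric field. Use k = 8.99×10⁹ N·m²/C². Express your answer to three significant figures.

-1.64×10⁻⁷ J

The work done by the electric force is W_field = −ΔU = −q(V_B − V_A) = q(V_A − V_B).
At A: distances to the source charges are 0.719 m, 0.794 m, 0.621 m; V_A = Σ kqᵢ/rᵢ = -43.7 V.
At B: distances to the source charges are 2.00 m, 1.59 m, 1.66 m; V_B = Σ kqᵢ/rᵢ = -19.4 V.
ΔV = V_B − V_A = 24.3 V.
W_field = −qΔV = −(6.76×10⁻⁹ C)(24.3 V) = -1.64×10⁻⁷ J.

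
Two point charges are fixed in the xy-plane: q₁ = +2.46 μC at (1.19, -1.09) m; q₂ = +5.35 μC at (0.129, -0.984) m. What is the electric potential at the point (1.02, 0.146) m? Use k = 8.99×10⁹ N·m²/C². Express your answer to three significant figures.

Electric potential is a scalar, so the contributions from each charge add algebraically: V = Σ kqᵢ/rᵢ.
Distances from the field point to each charge: r₁ = 1.25 m, r₂ = 1.44 m.
V = k[(2.46×10⁻⁶)/(1.25) + (5.35×10⁻⁶)/(1.44)] = 5.11×10⁴ V.

5.11×10⁴ V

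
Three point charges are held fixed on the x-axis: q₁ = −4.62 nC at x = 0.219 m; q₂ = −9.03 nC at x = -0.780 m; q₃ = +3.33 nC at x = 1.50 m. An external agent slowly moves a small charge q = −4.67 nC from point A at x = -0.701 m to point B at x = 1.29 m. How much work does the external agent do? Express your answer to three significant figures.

-5.25×10⁻⁶ J

For quasistatic motion the external work equals the change in potential energy: W_ext = qΔV = q(V_B − V_A).
At A: distances to the source charges are 0.920 m, 0.0790 m, 2.20 m; V_A = Σ kqᵢ/rᵢ = -1060 V.
At B: distances to the source charges are 1.07 m, 2.07 m, 0.210 m; V_B = Σ kqᵢ/rᵢ = 64.6 V.
ΔV = V_B − V_A = 1120 V.
W_ext = qΔV = (-4.67×10⁻⁹ C)(1120 V) = -5.25×10⁻⁶ J.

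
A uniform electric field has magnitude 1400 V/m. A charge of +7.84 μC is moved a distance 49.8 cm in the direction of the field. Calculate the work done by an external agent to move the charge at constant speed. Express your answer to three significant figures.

The potential change for a displacement 49.8 cm in the direction of the field is ΔV = −Ed = -697 V.
W_ext = qΔV = -5.47×10⁻³ J.

-5.47×10⁻³ J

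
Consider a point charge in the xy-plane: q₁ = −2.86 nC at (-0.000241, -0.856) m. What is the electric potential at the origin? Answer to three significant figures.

The total potential is the scalar sum of each charge's contribution, V = Σ kqᵢ/rᵢ.
Distances from the field point to each charge: r₁ = 0.856 m.
V = k[(-2.86×10⁻⁹)/(0.856)] = -30.0 V.

-30.0 V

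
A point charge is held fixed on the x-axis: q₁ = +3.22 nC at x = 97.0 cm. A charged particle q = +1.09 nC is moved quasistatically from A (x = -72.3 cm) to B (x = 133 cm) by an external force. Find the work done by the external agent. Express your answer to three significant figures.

6.90×10⁻⁸ J

For quasistatic motion the external work equals the change in potential energy: W_ext = qΔV = q(V_B − V_A).
At A: distance to the source charge is 1.69 m; V_A = kq₁/r = 17.1 V.
At B: distance to the source charge is 0.360 m; V_B = kq₁/r = 80.4 V.
ΔV = V_B − V_A = 63.3 V.
W_ext = qΔV = (1.09×10⁻⁹ C)(63.3 V) = 6.90×10⁻⁸ J.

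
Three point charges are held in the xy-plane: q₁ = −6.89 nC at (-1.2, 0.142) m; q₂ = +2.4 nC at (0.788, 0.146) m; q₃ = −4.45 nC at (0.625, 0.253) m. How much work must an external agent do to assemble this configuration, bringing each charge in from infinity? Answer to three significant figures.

The work to assemble the configuration equals its total potential energy, U = Σ kqᵢqⱼ/rᵢⱼ over all pairs.
Pair separations: r₁₂ = 1.99 m, r₁₃ = 1.83 m, r₂₃ = 0.195 m.
U = (-7.48×10⁻⁸) + (1.51×10⁻⁷) + (-4.92×10⁻⁷) = -4.16×10⁻⁷ J.

-4.16×10⁻⁷ J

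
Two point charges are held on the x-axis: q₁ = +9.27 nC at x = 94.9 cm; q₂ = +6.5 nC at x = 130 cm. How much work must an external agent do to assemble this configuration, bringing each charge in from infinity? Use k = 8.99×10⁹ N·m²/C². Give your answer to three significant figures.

The assembly work is the sum of pairwise potential energies, U = Σ_{i<j} kqᵢqⱼ/rᵢⱼ.
Pair separations: r₁₂ = 0.351 m.
U = (1.54×10⁻⁶) = 1.54×10⁻⁶ J.

1.54×10⁻⁶ J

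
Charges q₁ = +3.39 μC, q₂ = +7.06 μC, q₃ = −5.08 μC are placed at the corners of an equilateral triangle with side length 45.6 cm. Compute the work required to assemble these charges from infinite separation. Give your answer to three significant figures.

-0.575 J

The assembly work is the sum of pairwise potential energies, U = Σ_{i<j} kqᵢqⱼ/rᵢⱼ.
All three pair separations equal the side length, 0.456 m.
U = (0.472) + (-0.340) + (-0.707) = -0.575 J.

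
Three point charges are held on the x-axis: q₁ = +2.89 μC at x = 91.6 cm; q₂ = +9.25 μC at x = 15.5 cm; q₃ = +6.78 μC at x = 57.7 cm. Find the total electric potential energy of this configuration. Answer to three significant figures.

The assembly work is the sum of pairwise potential energies, U = Σ_{i<j} kqᵢqⱼ/rᵢⱼ.
Pair separations: r₁₂ = 0.761 m, r₁₃ = 0.339 m, r₂₃ = 0.422 m.
U = (0.316) + (0.520) + (1.34) = 2.17 J.

2.17 J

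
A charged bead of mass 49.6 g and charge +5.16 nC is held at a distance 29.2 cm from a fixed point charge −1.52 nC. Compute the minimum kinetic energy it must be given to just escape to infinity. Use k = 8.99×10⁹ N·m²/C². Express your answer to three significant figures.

To just escape, total mechanical energy must reach zero at infinity: ½mv²_min + U = 0, so ½mv²_min = −U = |kQq|/r.
|U| = |kQq|/r = (8.99×10⁹ N·m²/C²)(1.52×10⁻⁹)(5.16×10⁻⁹)/(0.292) = 2.41×10⁻⁷ J.

2.41×10⁻⁷ J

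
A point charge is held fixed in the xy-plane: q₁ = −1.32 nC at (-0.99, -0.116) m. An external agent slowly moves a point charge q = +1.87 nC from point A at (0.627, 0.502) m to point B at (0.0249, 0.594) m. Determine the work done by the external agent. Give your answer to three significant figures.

For quasistatic motion the external work equals the change in potential energy: W_ext = qΔV = q(V_B − V_A).
At A: distance to the source charge is 1.73 m; V_A = kq₁/r = -6.86 V.
At B: distance to the source charge is 1.24 m; V_B = kq₁/r = -9.58 V.
ΔV = V_B − V_A = -2.73 V.
W_ext = qΔV = (1.87×10⁻⁹ C)(-2.73 V) = -5.10×10⁻⁹ J.

-5.10×10⁻⁹ J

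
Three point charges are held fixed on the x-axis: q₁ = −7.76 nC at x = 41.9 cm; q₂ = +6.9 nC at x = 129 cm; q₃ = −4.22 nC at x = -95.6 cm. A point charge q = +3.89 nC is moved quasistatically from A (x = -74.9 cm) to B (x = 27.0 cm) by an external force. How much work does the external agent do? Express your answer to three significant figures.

-8.78×10⁻⁷ J

For quasistatic motion the external work equals the change in potential energy: W_ext = qΔV = q(V_B − V_A).
At A: distances to the source charges are 1.17 m, 2.04 m, 0.207 m; V_A = Σ kqᵢ/rᵢ = -213 V.
At B: distances to the source charges are 0.149 m, 1.02 m, 1.23 m; V_B = Σ kqᵢ/rᵢ = -438 V.
ΔV = V_B − V_A = -226 V.
W_ext = qΔV = (3.89×10⁻⁹ C)(-226 V) = -8.78×10⁻⁷ J.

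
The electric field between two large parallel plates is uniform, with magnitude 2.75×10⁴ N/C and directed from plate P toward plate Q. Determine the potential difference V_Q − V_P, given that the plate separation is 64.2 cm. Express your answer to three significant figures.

In a uniform field, potential decreases in the direction of E: ΔV = −E·d for a displacement d parallel to E.
Going from P to Q is a displacement of 64.2 cm along the field, so V_Q − V_P = −Ed = -1.77×10⁴ V.

-1.77×10⁴ V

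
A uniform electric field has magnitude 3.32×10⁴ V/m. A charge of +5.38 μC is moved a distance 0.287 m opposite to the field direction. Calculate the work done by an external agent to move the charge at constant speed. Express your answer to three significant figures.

0.0513 J

The potential change for a displacement 0.287 m opposite to the field direction is ΔV = +Ed = 9530 V.
W_ext = qΔV = 0.0513 J.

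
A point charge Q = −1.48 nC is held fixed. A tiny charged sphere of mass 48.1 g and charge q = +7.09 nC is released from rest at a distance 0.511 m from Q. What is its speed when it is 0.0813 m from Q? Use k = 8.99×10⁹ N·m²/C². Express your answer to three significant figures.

6.37×10⁻³ m/s

Only the electrostatic force acts, so mechanical energy is conserved: ½mv² = U₁ − U₂ = kQq(1/r₁ − 1/r₂).
U₁ − U₂ = (8.99×10⁹ N·m²/C²)(-1.48×10⁻⁹ C)(7.09×10⁻⁹ C)(1/0.511 − 1/0.0813) = 9.76×10⁻⁷ J.
v = √(2·9.76×10⁻⁷/0.0481) = 6.37×10⁻³ m/s.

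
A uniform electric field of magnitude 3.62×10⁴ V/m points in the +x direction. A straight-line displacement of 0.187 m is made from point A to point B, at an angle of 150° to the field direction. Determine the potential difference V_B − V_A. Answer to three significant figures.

Only the component of displacement along E changes the potential: ΔV = −E·d·cosθ.
ΔV = −(3.62×10⁴ V/m)(0.187 m)cos150° = 5860 V.

5860 V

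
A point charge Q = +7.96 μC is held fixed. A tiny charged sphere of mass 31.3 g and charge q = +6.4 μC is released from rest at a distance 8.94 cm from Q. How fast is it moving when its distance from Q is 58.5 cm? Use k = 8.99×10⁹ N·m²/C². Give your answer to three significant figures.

16.7 m/s

Only the electrostatic force acts, so mechanical energy is conserved: ½mv² = U₁ − U₂ = kQq(1/r₁ − 1/r₂).
U₁ − U₂ = (8.99×10⁹ N·m²/C²)(7.96×10⁻⁶ C)(6.40×10⁻⁶ C)(1/0.0894 − 1/0.585) = 4.34 J.
v = √(2·4.34/0.0313) = 16.7 m/s.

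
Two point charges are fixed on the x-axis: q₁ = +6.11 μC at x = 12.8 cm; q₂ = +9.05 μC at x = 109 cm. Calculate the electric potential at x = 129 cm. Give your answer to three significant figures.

4.54×10⁵ V

Electric potential is a scalar, so the contributions from each charge add algebraically: V = Σ kqᵢ/rᵢ.
Distances from the field point to each charge: r₁ = 1.16 m, r₂ = 0.200 m.
V = k[(6.11×10⁻⁶)/(1.16) + (9.05×10⁻⁶)/(0.200)] = 4.54×10⁵ V.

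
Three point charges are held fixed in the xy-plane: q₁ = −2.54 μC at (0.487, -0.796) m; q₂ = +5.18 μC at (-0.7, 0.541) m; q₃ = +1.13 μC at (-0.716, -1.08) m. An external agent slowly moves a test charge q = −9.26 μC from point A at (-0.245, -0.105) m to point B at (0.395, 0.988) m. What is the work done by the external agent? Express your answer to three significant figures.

For quasistatic motion the external work equals the change in potential energy: W_ext = qΔV = q(V_B − V_A).
At A: distances to the source charges are 1.01 m, 0.790 m, 1.08 m; V_A = Σ kqᵢ/rᵢ = 4.56×10⁴ V.
At B: distances to the source charges are 1.79 m, 1.18 m, 2.35 m; V_B = Σ kqᵢ/rᵢ = 3.09×10⁴ V.
ΔV = V_B − V_A = -1.47×10⁴ V.
W_ext = qΔV = (-9.26×10⁻⁶ C)(-1.47×10⁴ V) = 0.136 J.

0.136 J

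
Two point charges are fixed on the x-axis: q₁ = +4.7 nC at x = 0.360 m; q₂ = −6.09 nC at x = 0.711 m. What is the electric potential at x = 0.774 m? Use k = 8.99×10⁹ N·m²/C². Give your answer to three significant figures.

Electric potential is a scalar, so the contributions from each charge add algebraically: V = Σ kqᵢ/rᵢ.
Distances from the field point to each charge: r₁ = 0.414 m, r₂ = 0.0630 m.
V = k[(4.70×10⁻⁹)/(0.414) + (-6.09×10⁻⁹)/(0.0630)] = -767 V.

-767 V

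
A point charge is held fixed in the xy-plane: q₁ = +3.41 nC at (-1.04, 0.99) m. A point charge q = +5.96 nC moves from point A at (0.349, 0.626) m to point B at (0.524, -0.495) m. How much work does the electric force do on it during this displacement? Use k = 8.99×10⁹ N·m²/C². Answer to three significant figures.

The work done by the electric force is W_field = −ΔU = −q(V_B − V_A) = q(V_A − V_B).
At A: distance to the source charge is 1.44 m; V_A = kq₁/r = 21.3 V.
At B: distance to the source charge is 2.16 m; V_B = kq₁/r = 14.2 V.
ΔV = V_B − V_A = -7.14 V.
W_field = −qΔV = −(5.96×10⁻⁹ C)(-7.14 V) = 4.25×10⁻⁸ J.

4.25×10⁻⁸ J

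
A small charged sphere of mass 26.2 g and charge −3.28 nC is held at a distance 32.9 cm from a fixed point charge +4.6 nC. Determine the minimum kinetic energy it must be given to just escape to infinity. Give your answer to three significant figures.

To just escape, total mechanical energy must reach zero at infinity: ½mv²_min + U = 0, so ½mv²_min = −U = |kQq|/r.
|U| = |kQq|/r = (8.99×10⁹ N·m²/C²)(4.60×10⁻⁹)(3.28×10⁻⁹)/(0.329) = 4.12×10⁻⁷ J.

4.12×10⁻⁷ J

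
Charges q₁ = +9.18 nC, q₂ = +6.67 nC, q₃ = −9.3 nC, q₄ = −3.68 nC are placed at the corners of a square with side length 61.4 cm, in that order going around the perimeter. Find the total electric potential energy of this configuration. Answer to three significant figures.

The work to assemble the configuration equals its total potential energy, U = Σ kqᵢqⱼ/rᵢⱼ over all pairs.
The four side pairs have separation 0.614 m and the two diagonal pairs 0.868 m.
Summing all 6 pair terms gives U = -1.14×10⁻⁶ J.

-1.14×10⁻⁶ J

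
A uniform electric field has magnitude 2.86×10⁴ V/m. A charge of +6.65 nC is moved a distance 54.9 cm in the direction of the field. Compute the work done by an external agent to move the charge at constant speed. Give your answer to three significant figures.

The potential change for a displacement 54.9 cm in the direction of the field is ΔV = −Ed = -1.57×10⁴ V.
W_ext = qΔV = -1.04×10⁻⁴ J.

-1.04×10⁻⁴ J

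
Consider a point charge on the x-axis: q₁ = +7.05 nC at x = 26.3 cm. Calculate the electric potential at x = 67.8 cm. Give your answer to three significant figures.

The total potential is the scalar sum of each charge's contribution, V = Σ kqᵢ/rᵢ.
V = k[(7.05×10⁻⁹)/(0.415)] = 153 V.

153 V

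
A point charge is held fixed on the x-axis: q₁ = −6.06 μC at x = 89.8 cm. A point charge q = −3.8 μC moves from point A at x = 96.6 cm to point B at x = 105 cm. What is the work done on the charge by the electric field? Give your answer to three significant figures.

The work done by the electric force is W_field = −ΔU = −q(V_B − V_A) = q(V_A − V_B).
At A: distance to the source charge is 0.0680 m; V_A = kq₁/r = -8.01×10⁵ V.
At B: distance to the source charge is 0.152 m; V_B = kq₁/r = -3.58×10⁵ V.
ΔV = V_B − V_A = 4.43×10⁵ V.
W_field = −qΔV = −(-3.80×10⁻⁶ C)(4.43×10⁵ V) = 1.68 J.

1.68 J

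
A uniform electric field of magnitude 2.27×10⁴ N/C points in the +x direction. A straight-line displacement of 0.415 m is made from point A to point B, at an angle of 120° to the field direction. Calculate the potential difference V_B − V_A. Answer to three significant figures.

4710 V

Only the component of displacement along E changes the potential: ΔV = −E·d·cosθ.
ΔV = −(2.27×10⁴ V/m)(0.415 m)cos120° = 4710 V.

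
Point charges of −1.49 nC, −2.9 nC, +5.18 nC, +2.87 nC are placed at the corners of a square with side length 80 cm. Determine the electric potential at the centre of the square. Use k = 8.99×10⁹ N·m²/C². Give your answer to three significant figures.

58.2 V

The total potential is the scalar sum of each charge's contribution, V = Σ kqᵢ/rᵢ.
The distance from each corner to the centre is a√2/2 = 0.566 m.
V = k[(-1.49×10⁻⁹)/(0.566) + (-2.90×10⁻⁹)/(0.566) + (5.18×10⁻⁹)/(0.566) + (2.87×10⁻⁹)/(0.566)] = 58.2 V.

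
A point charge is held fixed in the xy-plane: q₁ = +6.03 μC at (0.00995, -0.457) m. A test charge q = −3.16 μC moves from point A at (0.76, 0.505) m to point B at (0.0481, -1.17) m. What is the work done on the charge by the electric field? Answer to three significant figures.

The work done by the electric force is W_field = −ΔU = −q(V_B − V_A) = q(V_A − V_B).
At A: distance to the source charge is 1.22 m; V_A = kq₁/r = 4.44×10⁴ V.
At B: distance to the source charge is 0.714 m; V_B = kq₁/r = 7.59×10⁴ V.
ΔV = V_B − V_A = 3.15×10⁴ V.
W_field = −qΔV = −(-3.16×10⁻⁶ C)(3.15×10⁴ V) = 0.0995 J.

0.0995 J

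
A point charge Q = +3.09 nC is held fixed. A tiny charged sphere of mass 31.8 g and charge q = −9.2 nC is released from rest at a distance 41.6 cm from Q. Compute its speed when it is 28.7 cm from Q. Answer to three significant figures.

Only the electrostatic force acts, so mechanical energy is conserved: ½mv² = U₁ − U₂ = kQq(1/r₁ − 1/r₂).
U₁ − U₂ = (8.99×10⁹ N·m²/C²)(3.09×10⁻⁹ C)(-9.20×10⁻⁹ C)(1/0.416 − 1/0.287) = 2.76×10⁻⁷ J.
v = √(2·2.76×10⁻⁷/0.0318) = 4.17×10⁻³ m/s.

4.17×10⁻³ m/s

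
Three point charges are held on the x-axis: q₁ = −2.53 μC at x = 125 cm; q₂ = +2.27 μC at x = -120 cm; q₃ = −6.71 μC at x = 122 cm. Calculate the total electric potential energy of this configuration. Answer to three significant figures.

5.01 J

The assembly work is the sum of pairwise potential energies, U = Σ_{i<j} kqᵢqⱼ/rᵢⱼ.
Pair separations: r₁₂ = 2.45 m, r₁₃ = 0.0300 m, r₂₃ = 2.42 m.
U = (-0.0211) + (5.09) + (-0.0566) = 5.01 J.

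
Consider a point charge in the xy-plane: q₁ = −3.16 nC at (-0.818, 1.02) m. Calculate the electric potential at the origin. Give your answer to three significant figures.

-21.7 V

The total potential is the scalar sum of each charge's contribution, V = Σ kqᵢ/rᵢ.
Distances from the field point to each charge: r₁ = 1.31 m.
V = k[(-3.16×10⁻⁹)/(1.31)] = -21.7 V.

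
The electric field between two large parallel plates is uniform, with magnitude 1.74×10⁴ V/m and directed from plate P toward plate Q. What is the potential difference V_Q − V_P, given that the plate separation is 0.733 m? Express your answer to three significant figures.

-1.28×10⁴ V

In a uniform field, potential decreases in the direction of E: ΔV = −E·d for a displacement d parallel to E.
Going from P to Q is a displacement of 0.733 m along the field, so V_Q − V_P = −Ed = -1.28×10⁴ V.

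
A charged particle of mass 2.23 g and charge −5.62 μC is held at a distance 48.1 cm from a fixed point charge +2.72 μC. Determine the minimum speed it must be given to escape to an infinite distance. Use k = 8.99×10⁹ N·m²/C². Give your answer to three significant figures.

To just escape, total mechanical energy must reach zero at infinity: ½mv²_min + U = 0, so ½mv²_min = −U = |kQq|/r.
|U| = |kQq|/r = (8.99×10⁹ N·m²/C²)(2.72×10⁻⁶)(5.62×10⁻⁶)/(0.481) = 0.286 J.
v_min = √(2|U|/m) = √(2·0.286/2.23×10⁻³) = 16.0 m/s.

16.0 m/s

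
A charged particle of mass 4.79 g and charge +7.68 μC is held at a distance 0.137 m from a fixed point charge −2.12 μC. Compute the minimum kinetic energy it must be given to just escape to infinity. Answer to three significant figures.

1.07 J

To just escape, total mechanical energy must reach zero at infinity: ½mv²_min + U = 0, so ½mv²_min = −U = |kQq|/r.
|U| = |kQq|/r = (8.99×10⁹ N·m²/C²)(2.12×10⁻⁶)(7.68×10⁻⁶)/(0.137) = 1.07 J.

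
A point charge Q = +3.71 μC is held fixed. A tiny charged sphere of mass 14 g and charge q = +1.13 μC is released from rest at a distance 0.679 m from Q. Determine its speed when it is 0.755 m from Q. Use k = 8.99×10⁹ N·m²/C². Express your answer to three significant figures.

0.893 m/s

Only the electrostatic force acts, so mechanical energy is conserved: ½mv² = U₁ − U₂ = kQq(1/r₁ − 1/r₂).
U₁ − U₂ = (8.99×10⁹ N·m²/C²)(3.71×10⁻⁶ C)(1.13×10⁻⁶ C)(1/0.679 − 1/0.755) = 5.59×10⁻³ J.
v = √(2·5.59×10⁻³/0.0140) = 0.893 m/s.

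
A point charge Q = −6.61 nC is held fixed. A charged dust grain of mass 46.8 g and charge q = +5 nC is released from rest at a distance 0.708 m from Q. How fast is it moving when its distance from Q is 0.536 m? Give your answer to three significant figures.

2.40×10⁻³ m/s

Only the electrostatic force acts, so mechanical energy is conserved: ½mv² = U₁ − U₂ = kQq(1/r₁ − 1/r₂).
U₁ − U₂ = (8.99×10⁹ N·m²/C²)(-6.61×10⁻⁹ C)(5.00×10⁻⁹ C)(1/0.708 − 1/0.536) = 1.35×10⁻⁷ J.
v = √(2·1.35×10⁻⁷/0.0468) = 2.40×10⁻³ m/s.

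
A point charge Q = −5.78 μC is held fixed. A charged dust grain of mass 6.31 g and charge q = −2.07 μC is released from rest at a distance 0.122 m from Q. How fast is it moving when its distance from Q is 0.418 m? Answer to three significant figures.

Only the electrostatic force acts, so mechanical energy is conserved: ½mv² = U₁ − U₂ = kQq(1/r₁ − 1/r₂).
U₁ − U₂ = (8.99×10⁹ N·m²/C²)(-5.78×10⁻⁶ C)(-2.07×10⁻⁶ C)(1/0.122 − 1/0.418) = 0.624 J.
v = √(2·0.624/6.31×10⁻³) = 14.1 m/s.

14.1 m/s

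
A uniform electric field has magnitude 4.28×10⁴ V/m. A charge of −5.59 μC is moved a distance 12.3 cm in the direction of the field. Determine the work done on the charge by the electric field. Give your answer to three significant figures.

The potential change for a displacement 12.3 cm in the direction of the field is ΔV = −Ed = -5260 V.
W_field = −qΔV = -0.0294 J.

-0.0294 J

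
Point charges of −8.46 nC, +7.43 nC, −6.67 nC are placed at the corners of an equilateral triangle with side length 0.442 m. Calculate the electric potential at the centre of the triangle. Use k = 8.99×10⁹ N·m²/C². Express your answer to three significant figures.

The total potential is the scalar sum of each charge's contribution, V = Σ kqᵢ/rᵢ.
The distance from each vertex to the centroid is a/√3 = 0.255 m.
V = k[(-8.46×10⁻⁹)/(0.255) + (7.43×10⁻⁹)/(0.255) + (-6.67×10⁻⁹)/(0.255)] = -271 V.

-271 V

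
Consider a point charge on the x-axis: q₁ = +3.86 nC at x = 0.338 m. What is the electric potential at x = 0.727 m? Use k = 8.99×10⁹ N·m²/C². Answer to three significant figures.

The total potential is the scalar sum of each charge's contribution, V = Σ kqᵢ/rᵢ.
V = k[(3.86×10⁻⁹)/(0.389)] = 89.2 V.

89.2 V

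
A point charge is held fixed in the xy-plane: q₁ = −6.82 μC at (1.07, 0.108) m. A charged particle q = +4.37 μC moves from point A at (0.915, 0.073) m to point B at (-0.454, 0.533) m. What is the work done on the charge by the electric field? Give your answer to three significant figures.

-1.52 J

The work done by the electric force is W_field = −ΔU = −q(V_B − V_A) = q(V_A − V_B).
At A: distance to the source charge is 0.159 m; V_A = kq₁/r = -3.86×10⁵ V.
At B: distance to the source charge is 1.58 m; V_B = kq₁/r = -3.88×10⁴ V.
ΔV = V_B − V_A = 3.47×10⁵ V.
W_field = −qΔV = −(4.37×10⁻⁶ C)(3.47×10⁵ V) = -1.52 J.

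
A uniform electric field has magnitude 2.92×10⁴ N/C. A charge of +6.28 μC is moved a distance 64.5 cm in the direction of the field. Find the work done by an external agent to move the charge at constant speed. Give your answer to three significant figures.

-0.118 J

The potential change for a displacement 64.5 cm in the direction of the field is ΔV = −Ed = -1.88×10⁴ V.
W_ext = qΔV = -0.118 J.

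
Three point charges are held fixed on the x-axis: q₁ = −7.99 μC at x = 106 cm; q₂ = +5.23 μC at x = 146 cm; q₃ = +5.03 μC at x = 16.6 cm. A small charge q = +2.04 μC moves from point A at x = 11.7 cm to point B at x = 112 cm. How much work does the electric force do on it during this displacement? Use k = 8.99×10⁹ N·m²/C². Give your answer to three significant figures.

3.86 J

The work done by the electric force is W_field = −ΔU = −q(V_B − V_A) = q(V_A − V_B).
At A: distances to the source charges are 0.943 m, 1.34 m, 0.0490 m; V_A = Σ kqᵢ/rᵢ = 8.82×10⁵ V.
At B: distances to the source charges are 0.0600 m, 0.340 m, 0.954 m; V_B = Σ kqᵢ/rᵢ = -1.01×10⁶ V.
ΔV = V_B − V_A = -1.89×10⁶ V.
W_field = −qΔV = −(2.04×10⁻⁶ C)(-1.89×10⁶ V) = 3.86 J.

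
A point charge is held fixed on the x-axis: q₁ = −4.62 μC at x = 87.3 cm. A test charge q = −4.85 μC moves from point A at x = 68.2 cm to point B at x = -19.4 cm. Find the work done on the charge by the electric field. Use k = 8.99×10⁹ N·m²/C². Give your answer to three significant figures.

0.866 J

The work done by the electric force is W_field = −ΔU = −q(V_B − V_A) = q(V_A − V_B).
At A: distance to the source charge is 0.191 m; V_A = kq₁/r = -2.17×10⁵ V.
At B: distance to the source charge is 1.07 m; V_B = kq₁/r = -3.89×10⁴ V.
ΔV = V_B − V_A = 1.79×10⁵ V.
W_field = −qΔV = −(-4.85×10⁻⁶ C)(1.79×10⁵ V) = 0.866 J.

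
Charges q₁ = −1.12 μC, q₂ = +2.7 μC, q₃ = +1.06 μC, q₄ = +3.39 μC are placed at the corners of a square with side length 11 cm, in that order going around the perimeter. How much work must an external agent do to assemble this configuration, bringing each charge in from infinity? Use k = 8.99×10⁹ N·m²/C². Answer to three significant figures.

The work to assemble the configuration equals its total potential energy, U = Σ kqᵢqⱼ/rᵢⱼ over all pairs.
The four side pairs have separation 0.110 m and the two diagonal pairs 0.156 m.
Summing all 6 pair terms gives U = 0.430 J.

0.430 J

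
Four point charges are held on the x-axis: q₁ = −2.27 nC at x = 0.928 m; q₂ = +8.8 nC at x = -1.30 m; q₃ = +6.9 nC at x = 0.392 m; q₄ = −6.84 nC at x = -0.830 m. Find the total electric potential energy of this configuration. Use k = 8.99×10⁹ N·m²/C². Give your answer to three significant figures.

-1.44×10⁻⁶ J

The assembly work is the sum of pairwise potential energies, U = Σ_{i<j} kqᵢqⱼ/rᵢⱼ.
Pair separations: r₁₂ = 2.23 m, r₁₃ = 0.536 m, r₁₄ = 1.76 m, r₂₃ = 1.69 m, r₂₄ = 0.470 m, r₃₄ = 1.22 m.
Summing all 6 pair terms gives U = -1.44×10⁻⁶ J.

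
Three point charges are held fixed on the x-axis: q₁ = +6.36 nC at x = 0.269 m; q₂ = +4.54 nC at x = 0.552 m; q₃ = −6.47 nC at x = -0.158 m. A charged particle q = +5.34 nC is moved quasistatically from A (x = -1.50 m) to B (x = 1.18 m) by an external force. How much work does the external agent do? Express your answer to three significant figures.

For quasistatic motion the external work equals the change in potential energy: W_ext = qΔV = q(V_B − V_A).
At A: distances to the source charges are 1.77 m, 2.05 m, 1.34 m; V_A = Σ kqᵢ/rᵢ = 8.87 V.
At B: distances to the source charges are 0.911 m, 0.628 m, 1.34 m; V_B = Σ kqᵢ/rᵢ = 84.3 V.
ΔV = V_B − V_A = 75.4 V.
W_ext = qΔV = (5.34×10⁻⁹ C)(75.4 V) = 4.03×10⁻⁷ J.

4.03×10⁻⁷ J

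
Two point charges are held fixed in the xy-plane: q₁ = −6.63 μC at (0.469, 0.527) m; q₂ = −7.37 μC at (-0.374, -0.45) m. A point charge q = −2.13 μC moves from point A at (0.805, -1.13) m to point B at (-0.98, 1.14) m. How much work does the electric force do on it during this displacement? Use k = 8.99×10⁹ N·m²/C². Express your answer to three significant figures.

0.0151 J

The work done by the electric force is W_field = −ΔU = −q(V_B − V_A) = q(V_A − V_B).
At A: distances to the source charges are 1.69 m, 1.36 m; V_A = Σ kqᵢ/rᵢ = -8.39×10⁴ V.
At B: distances to the source charges are 1.57 m, 1.70 m; V_B = Σ kqᵢ/rᵢ = -7.68×10⁴ V.
ΔV = V_B − V_A = 7110 V.
W_field = −qΔV = −(-2.13×10⁻⁶ C)(7110 V) = 0.0151 J.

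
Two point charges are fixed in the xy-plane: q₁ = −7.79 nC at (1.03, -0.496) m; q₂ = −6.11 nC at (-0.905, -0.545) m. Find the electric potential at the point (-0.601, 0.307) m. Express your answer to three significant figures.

-99.2 V

Electric potential is a scalar, so the contributions from each charge add algebraically: V = Σ kqᵢ/rᵢ.
Distances from the field point to each charge: r₁ = 1.82 m, r₂ = 0.905 m.
V = k[(-7.79×10⁻⁹)/(1.82) + (-6.11×10⁻⁹)/(0.905)] = -99.2 V.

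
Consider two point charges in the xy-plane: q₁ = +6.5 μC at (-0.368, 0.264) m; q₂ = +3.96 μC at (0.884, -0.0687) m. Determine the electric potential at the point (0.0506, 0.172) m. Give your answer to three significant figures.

1.77×10⁵ V

Electric potential is a scalar, so the contributions from each charge add algebraically: V = Σ kqᵢ/rᵢ.
Distances from the field point to each charge: r₁ = 0.429 m, r₂ = 0.867 m.
V = k[(6.50×10⁻⁶)/(0.429) + (3.96×10⁻⁶)/(0.867)] = 1.77×10⁵ V.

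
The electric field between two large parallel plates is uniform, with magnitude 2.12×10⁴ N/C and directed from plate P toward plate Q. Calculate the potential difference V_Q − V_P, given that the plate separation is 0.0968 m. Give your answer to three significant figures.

In a uniform field, potential decreases in the direction of E: ΔV = −E·d for a displacement d parallel to E.
Going from P to Q is a displacement of 0.0968 m along the field, so V_Q − V_P = −Ed = -2050 V.

-2050 V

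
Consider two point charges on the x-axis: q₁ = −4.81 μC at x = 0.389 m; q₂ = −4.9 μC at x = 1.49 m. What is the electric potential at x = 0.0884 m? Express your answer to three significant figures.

The total potential is the scalar sum of each charge's contribution, V = Σ kqᵢ/rᵢ.
Distances from the field point to each charge: r₁ = 0.301 m, r₂ = 1.40 m.
V = k[(-4.81×10⁻⁶)/(0.301) + (-4.90×10⁻⁶)/(1.40)] = -1.75×10⁵ V.

-1.75×10⁵ V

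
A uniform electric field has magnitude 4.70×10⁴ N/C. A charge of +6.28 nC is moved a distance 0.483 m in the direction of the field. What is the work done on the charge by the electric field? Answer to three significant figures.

1.43×10⁻⁴ J

The potential change for a displacement 0.483 m in the direction of the field is ΔV = −Ed = -2.27×10⁴ V.
W_field = −qΔV = 1.43×10⁻⁴ J.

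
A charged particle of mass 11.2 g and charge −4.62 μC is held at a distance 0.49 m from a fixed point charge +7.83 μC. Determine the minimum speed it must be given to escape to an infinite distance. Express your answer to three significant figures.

To just escape, total mechanical energy must reach zero at infinity: ½mv²_min + U = 0, so ½mv²_min = −U = |kQq|/r.
|U| = |kQq|/r = (8.99×10⁹ N·m²/C²)(7.83×10⁻⁶)(4.62×10⁻⁶)/(0.490) = 0.664 J.
v_min = √(2|U|/m) = √(2·0.664/0.0112) = 10.9 m/s.

10.9 m/s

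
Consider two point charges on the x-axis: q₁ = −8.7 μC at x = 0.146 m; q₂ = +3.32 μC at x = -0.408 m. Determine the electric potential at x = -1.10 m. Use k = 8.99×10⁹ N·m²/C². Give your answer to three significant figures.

-1.96×10⁴ V

Electric potential is a scalar, so the contributions from each charge add algebraically: V = Σ kqᵢ/rᵢ.
Distances from the field point to each charge: r₁ = 1.25 m, r₂ = 0.692 m.
V = k[(-8.70×10⁻⁶)/(1.25) + (3.32×10⁻⁶)/(0.692)] = -1.96×10⁴ V.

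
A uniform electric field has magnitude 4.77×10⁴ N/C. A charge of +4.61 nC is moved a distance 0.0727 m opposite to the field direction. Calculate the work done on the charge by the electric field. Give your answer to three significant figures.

The potential change for a displacement 0.0727 m opposite to the field direction is ΔV = +Ed = 3470 V.
W_field = −qΔV = -1.60×10⁻⁵ J.

-1.60×10⁻⁵ J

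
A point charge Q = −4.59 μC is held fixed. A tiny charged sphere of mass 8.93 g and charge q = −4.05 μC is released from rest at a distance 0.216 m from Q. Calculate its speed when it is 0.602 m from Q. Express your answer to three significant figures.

10.5 m/s

Only the electrostatic force acts, so mechanical energy is conserved: ½mv² = U₁ − U₂ = kQq(1/r₁ − 1/r₂).
U₁ − U₂ = (8.99×10⁹ N·m²/C²)(-4.59×10⁻⁶ C)(-4.05×10⁻⁶ C)(1/0.216 − 1/0.602) = 0.496 J.
v = √(2·0.496/8.93×10⁻³) = 10.5 m/s.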